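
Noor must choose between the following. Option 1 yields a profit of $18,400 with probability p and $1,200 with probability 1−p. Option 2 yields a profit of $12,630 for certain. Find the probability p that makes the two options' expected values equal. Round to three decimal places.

p = 0.665

p·18400 + (1−p)·1200 = 12630
17200p + 1200 = 12630
p = (12630 − 1200) / 17200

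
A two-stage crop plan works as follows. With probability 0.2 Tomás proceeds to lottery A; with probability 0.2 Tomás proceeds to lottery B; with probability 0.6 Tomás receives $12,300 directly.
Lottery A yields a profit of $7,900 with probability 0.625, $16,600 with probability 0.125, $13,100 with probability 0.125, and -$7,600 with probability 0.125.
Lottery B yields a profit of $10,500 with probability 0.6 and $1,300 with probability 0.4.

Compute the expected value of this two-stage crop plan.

EV(A) = 0.625 × 7900 + 0.125 × 16600 + 0.125 × 13100 + 0.125 × (-7600) = 4937.5 + 2075 + 1637.5 − 950 = 7700
EV(B) = 0.6 × 10500 + 0.4 × 1300 = 6300 + 520 = 6820
Branch C: 12300 (certain)
Overall = 0.2 × 7700 + 0.2 × 6820 + 0.6 × 12300 = 1540 + 1364 + 7380 = 10284

$10,284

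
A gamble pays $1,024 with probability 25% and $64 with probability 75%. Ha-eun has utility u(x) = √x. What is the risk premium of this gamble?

E[u] = 0.25·√1024 + 0.75·√64 = 0.25·32 + 0.75·8 = 14
CE = (14)² = 196
Risk premium = EV − CE = 304 − 196 = 108

$108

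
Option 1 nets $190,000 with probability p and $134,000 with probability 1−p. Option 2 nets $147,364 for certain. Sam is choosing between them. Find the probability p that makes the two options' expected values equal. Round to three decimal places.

p·190000 + (1−p)·134000 = 147364
56000p + 134000 = 147364
p = (147364 − 134000) / 56000

p = 0.239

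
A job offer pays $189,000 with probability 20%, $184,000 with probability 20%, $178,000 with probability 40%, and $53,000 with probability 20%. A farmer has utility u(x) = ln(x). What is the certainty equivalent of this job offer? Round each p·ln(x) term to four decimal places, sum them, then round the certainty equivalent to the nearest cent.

E[u] = 0.2·ln(189000) + 0.2·ln(184000) + 0.4·ln(178000) + 0.2·ln(53000) = 2.4299 + 2.4245 + 4.8358 + 2.1756 = 11.8658
CE = e^11.8658 ≈ 142315.26

$142,315.26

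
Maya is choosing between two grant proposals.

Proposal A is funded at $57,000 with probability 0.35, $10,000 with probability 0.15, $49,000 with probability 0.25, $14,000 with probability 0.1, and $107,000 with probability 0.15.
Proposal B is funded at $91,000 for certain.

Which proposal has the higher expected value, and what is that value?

Proposal A = 0.35 × 57000 + 0.15 × 10000 + 0.25 × 49000 + 0.1 × 14000 + 0.15 × 107000 = 19950 + 1500 + 12250 + 1400 + 16050 = 51150
Proposal B: 91000 (certain)

Proposal B ($91,000)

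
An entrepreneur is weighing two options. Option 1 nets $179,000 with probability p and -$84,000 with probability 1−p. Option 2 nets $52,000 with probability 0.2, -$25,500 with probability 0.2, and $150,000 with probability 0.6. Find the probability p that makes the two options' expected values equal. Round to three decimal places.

EV(Option 2) = 0.2 × 52000 + 0.2 × (-25500) + 0.6 × 150000 = 10400 − 5100 + 90000 = 95300
p·179000 + (1−p)·(-84000) = 95300
263000p − 84000 = 95300
p = (95300 + 84000) / 263000

p = 0.682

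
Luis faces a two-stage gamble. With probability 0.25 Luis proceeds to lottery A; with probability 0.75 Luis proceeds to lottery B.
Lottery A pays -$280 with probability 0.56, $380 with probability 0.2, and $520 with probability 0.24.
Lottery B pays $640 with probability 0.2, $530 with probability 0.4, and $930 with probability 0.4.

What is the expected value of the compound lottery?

EV(A) = 0.56 × (-280) + 0.2 × 380 + 0.24 × 520 = -156.8 + 76 + 124.8 = 44
EV(B) = 0.2 × 640 + 0.4 × 530 + 0.4 × 930 = 128 + 212 + 372 = 712
Overall = 0.25 × 44 + 0.75 × 712 = 11 + 534 = 545

$545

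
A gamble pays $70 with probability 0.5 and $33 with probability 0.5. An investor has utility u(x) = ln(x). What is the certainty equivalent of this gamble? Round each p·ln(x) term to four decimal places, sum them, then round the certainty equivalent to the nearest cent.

$48.06

E[u] = 0.5·ln(70) + 0.5·ln(33) = 2.1242 + 1.7483 = 3.8725
CE = e^3.8725 ≈ 48.06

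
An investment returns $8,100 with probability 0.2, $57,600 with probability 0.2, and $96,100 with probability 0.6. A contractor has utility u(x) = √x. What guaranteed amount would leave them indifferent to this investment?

$63,504

E[u] = 0.2·√8100 + 0.2·√57600 + 0.6·√96100 = 0.2·90 + 0.2·240 + 0.6·310 = 252
CE = (252)² = 63504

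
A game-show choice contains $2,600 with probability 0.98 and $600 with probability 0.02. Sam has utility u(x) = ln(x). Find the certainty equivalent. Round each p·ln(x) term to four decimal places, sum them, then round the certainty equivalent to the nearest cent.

E[u] = 0.98·ln(2600) + 0.02·ln(600) = 7.7060 + 0.1279 = 7.8339
CE = e^7.8339 ≈ 2524.76

$2,524.76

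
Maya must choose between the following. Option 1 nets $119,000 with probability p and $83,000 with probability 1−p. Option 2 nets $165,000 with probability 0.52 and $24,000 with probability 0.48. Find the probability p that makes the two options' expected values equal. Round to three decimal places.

EV(Option 2) = 0.52 × 165000 + 0.48 × 24000 = 85800 + 11520 = 97320
p·119000 + (1−p)·83000 = 97320
36000p + 83000 = 97320
p = (97320 − 83000) / 36000

p = 0.398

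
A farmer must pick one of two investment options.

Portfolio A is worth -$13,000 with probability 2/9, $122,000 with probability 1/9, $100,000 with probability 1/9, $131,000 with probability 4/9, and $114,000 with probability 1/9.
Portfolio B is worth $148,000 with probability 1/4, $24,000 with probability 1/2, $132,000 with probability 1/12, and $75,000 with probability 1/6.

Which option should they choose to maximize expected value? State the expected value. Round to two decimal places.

Portfolio A = 2/9 × (-13000) + 1/9 × 122000 + 1/9 × 100000 + 4/9 × 131000 + 1/9 × 114000 = -2888.8889 + 13555.5556 + 11111.1111 + 58222.2222 + 12666.6667 = 92666.6667
Portfolio B = 1/4 × 148000 + 1/2 × 24000 + 1/12 × 132000 + 1/6 × 75000 = 37000 + 12000 + 11000 + 12500 = 72500

Portfolio A ($92,666.67)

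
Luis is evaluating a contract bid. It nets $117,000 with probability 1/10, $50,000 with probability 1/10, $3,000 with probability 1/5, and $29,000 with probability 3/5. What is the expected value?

EV = 1/10 × 117000 + 1/10 × 50000 + 1/5 × 3000 + 3/5 × 29000 = 11700 + 5000 + 600 + 17400 = 34700

$34,700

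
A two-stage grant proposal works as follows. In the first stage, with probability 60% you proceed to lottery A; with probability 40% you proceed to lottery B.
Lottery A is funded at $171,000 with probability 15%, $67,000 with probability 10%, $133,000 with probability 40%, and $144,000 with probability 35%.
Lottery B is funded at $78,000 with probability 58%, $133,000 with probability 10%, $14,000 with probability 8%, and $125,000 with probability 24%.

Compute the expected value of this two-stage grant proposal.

EV(A) = 0.15 × 171000 + 0.1 × 67000 + 0.4 × 133000 + 0.35 × 144000 = 25650 + 6700 + 53200 + 50400 = 135950
EV(B) = 0.58 × 78000 + 0.1 × 133000 + 0.08 × 14000 + 0.24 × 125000 = 45240 + 13300 + 1120 + 30000 = 89660
Overall = 0.6 × 135950 + 0.4 × 89660 = 81570 + 35864 = 117434

$117,434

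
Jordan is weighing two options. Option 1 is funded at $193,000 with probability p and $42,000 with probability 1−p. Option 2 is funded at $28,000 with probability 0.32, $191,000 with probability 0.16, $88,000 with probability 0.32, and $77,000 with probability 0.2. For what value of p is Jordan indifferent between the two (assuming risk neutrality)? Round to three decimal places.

p = 0.272

EV(Option 2) = 0.32 × 28000 + 0.16 × 191000 + 0.32 × 88000 + 0.2 × 77000 = 8960 + 30560 + 28160 + 15400 = 83080
p·193000 + (1−p)·42000 = 83080
151000p + 42000 = 83080
p = (83080 − 42000) / 151000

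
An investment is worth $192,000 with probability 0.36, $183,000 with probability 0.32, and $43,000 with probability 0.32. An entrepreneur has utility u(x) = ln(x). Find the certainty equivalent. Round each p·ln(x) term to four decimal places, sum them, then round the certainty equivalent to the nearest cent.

$117,137.06

E[u] = 0.36·ln(192000) + 0.32·ln(183000) + 0.32·ln(43000) = 4.3795 + 3.8775 + 3.4141 = 11.6711
CE = e^11.6711 ≈ 117137.06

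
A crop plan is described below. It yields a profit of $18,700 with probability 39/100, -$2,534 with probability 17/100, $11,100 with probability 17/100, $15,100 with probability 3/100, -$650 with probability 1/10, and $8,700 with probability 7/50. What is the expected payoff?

EV = 39/100 × 18700 + 17/100 × (-2534) + 17/100 × 11100 + 3/100 × 15100 + 1/10 × (-650) + 7/50 × 8700 = 7293 − 430.78 + 1887 + 453 − 65 + 1218 = 10355.22

$10,355.22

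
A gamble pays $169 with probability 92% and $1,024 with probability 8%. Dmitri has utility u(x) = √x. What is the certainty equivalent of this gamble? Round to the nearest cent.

$210.83

E[u] = 0.92·√169 + 0.08·√1024 = 0.92·13 + 0.08·32 = 14.52
CE = (14.52)² = 210.8304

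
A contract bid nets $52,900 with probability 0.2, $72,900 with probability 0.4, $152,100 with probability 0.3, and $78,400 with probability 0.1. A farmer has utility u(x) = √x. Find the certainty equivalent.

$89,401

E[u] = 0.2·√52900 + 0.4·√72900 + 0.3·√152100 + 0.1·√78400 = 0.2·230 + 0.4·270 + 0.3·390 + 0.1·280 = 299
CE = (299)² = 89401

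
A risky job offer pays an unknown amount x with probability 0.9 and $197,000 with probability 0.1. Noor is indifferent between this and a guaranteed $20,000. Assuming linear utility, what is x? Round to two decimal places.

0.9·x + 0.1·197000 = 20000
0.9·x = 20000 − 19700 = 300
x = 300 / 0.9 = 333.3333

x = $333.33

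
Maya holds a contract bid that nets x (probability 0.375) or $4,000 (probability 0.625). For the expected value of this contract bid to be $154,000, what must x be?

x = $404,000

0.375·x + 0.625·4000 = 154000
0.375·x = 154000 − 2500 = 151500
x = 151500 / 0.375 = 404000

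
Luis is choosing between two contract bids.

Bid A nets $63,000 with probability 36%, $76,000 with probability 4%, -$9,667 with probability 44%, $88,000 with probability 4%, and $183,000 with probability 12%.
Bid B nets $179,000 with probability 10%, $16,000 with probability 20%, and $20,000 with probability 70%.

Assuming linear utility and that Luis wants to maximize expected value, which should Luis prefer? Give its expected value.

Bid A ($46,946.52)

Bid A = 0.36 × 63000 + 0.04 × 76000 + 0.44 × (-9667) + 0.04 × 88000 + 0.12 × 183000 = 22680 + 3040 − 4253.48 + 3520 + 21960 = 46946.52
Bid B = 0.1 × 179000 + 0.2 × 16000 + 0.7 × 20000 = 17900 + 3200 + 14000 = 35100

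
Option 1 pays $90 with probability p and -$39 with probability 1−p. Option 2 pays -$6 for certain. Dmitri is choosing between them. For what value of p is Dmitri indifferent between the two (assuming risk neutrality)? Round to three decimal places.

p = 0.256

p·90 + (1−p)·(-39) = -6
129p − 39 = -6
p = (-6 + 39) / 129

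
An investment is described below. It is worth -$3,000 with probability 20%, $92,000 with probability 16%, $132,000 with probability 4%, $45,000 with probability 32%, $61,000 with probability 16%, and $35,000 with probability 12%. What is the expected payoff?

EV = 0.2 × (-3000) + 0.16 × 92000 + 0.04 × 132000 + 0.32 × 45000 + 0.16 × 61000 + 0.12 × 35000 = -600 + 14720 + 5280 + 14400 + 9760 + 4200 = 47760

$47,760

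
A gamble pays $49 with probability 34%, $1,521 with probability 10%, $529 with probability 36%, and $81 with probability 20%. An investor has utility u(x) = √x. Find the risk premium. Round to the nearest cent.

E[u] = 0.34·√49 + 0.1·√1521 + 0.36·√529 + 0.2·√81 = 0.34·7 + 0.1·39 + 0.36·23 + 0.2·9 = 16.36
CE = (16.36)² = 267.6496
Risk premium = EV − CE = 375.4 − 267.6496 = 107.7504

$107.75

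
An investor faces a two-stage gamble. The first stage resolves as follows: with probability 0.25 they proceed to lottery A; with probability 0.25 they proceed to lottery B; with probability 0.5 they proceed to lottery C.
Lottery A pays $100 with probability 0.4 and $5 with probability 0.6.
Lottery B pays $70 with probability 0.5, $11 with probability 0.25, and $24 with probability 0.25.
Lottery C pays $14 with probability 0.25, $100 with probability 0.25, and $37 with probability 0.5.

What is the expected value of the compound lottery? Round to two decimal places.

$45.19

EV(A) = 0.4 × 100 + 0.6 × 5 = 40 + 3 = 43
EV(B) = 0.5 × 70 + 0.25 × 11 + 0.25 × 24 = 35 + 2.75 + 6 = 43.75
EV(C) = 0.25 × 14 + 0.25 × 100 + 0.5 × 37 = 3.5 + 25 + 18.5 = 47
Overall = 0.25 × 43 + 0.25 × 43.75 + 0.5 × 47 = 10.75 + 10.9375 + 23.5 = 45.1875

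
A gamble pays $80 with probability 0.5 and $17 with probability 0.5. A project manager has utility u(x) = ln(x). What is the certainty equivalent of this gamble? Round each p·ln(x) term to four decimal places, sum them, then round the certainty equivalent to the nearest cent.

$36.88

E[u] = 0.5·ln(80) + 0.5·ln(17) = 2.1910 + 1.4166 = 3.6076
CE = e^3.6076 ≈ 36.88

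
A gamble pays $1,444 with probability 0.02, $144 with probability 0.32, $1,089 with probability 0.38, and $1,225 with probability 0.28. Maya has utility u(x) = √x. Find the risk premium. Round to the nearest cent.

$106.02

E[u] = 0.02·√1444 + 0.32·√144 + 0.38·√1089 + 0.28·√1225 = 0.02·38 + 0.32·12 + 0.38·33 + 0.28·35 = 26.94
CE = (26.94)² = 725.7636
Risk premium = EV − CE = 831.78 − 725.7636 = 106.0164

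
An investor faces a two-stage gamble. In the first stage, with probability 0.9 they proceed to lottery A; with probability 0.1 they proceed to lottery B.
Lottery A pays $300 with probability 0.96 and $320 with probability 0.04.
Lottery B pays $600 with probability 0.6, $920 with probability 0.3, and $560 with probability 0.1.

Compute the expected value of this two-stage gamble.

EV(A) = 0.96 × 300 + 0.04 × 320 = 288 + 12.8 = 300.8
EV(B) = 0.6 × 600 + 0.3 × 920 + 0.1 × 560 = 360 + 276 + 56 = 692
Overall = 0.9 × 300.8 + 0.1 × 692 = 270.72 + 69.2 = 339.92

$339.92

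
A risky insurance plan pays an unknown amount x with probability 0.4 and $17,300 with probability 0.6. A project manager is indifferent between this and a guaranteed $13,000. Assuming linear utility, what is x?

x = $6,550

0.4·x + 0.6·17300 = 13000
0.4·x = 13000 − 10380 = 2620
x = 2620 / 0.4 = 6550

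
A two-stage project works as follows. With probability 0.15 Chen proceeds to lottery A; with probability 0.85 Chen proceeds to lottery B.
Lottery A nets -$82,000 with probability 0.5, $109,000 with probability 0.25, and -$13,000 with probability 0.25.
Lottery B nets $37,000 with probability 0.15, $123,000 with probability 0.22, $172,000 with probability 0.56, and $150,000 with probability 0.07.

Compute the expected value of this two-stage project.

EV(A) = 0.5 × (-82000) + 0.25 × 109000 + 0.25 × (-13000) = -41000 + 27250 − 3250 = -17000
EV(B) = 0.15 × 37000 + 0.22 × 123000 + 0.56 × 172000 + 0.07 × 150000 = 5550 + 27060 + 96320 + 10500 = 139430
Overall = 0.15 × (-17000) + 0.85 × 139430 = -2550 + 118515.5 = 115965.5

$115,965.50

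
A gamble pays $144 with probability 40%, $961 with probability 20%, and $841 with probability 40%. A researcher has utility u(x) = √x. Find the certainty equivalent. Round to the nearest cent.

$510.76

E[u] = 0.4·√144 + 0.2·√961 + 0.4·√841 = 0.4·12 + 0.2·31 + 0.4·29 = 22.6
CE = (22.6)² = 510.76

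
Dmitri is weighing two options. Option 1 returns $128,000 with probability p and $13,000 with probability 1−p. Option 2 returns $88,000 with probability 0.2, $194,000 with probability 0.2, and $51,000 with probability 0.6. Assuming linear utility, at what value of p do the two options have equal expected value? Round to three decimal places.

p = 0.643

EV(Option 2) = 0.2 × 88000 + 0.2 × 194000 + 0.6 × 51000 = 17600 + 38800 + 30600 = 87000
p·128000 + (1−p)·13000 = 87000
115000p + 13000 = 87000
p = (87000 − 13000) / 115000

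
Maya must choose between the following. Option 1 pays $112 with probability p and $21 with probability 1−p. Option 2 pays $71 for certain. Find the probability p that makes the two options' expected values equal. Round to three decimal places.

p = 0.549

p·112 + (1−p)·21 = 71
91p + 21 = 71
p = (71 − 21) / 91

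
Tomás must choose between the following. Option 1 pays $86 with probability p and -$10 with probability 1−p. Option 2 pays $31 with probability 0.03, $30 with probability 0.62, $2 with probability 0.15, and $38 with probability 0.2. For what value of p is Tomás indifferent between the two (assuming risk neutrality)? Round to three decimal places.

EV(Option 2) = 0.03 × 31 + 0.62 × 30 + 0.15 × 2 + 0.2 × 38 = 0.93 + 18.6 + 0.3 + 7.6 = 27.43
p·86 + (1−p)·(-10) = 27.43
96p − 10 = 27.43
p = (27.43 + 10) / 96

p = 0.390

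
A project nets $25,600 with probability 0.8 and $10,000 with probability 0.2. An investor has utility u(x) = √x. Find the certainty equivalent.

$21,904

E[u] = 0.8·√25600 + 0.2·√10000 = 0.8·160 + 0.2·100 = 148
CE = (148)² = 21904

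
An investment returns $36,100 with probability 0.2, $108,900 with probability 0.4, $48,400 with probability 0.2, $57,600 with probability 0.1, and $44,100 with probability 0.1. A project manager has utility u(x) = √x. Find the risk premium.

E[u] = 0.2·√36100 + 0.4·√108900 + 0.2·√48400 + 0.1·√57600 + 0.1·√44100 = 0.2·190 + 0.4·330 + 0.2·220 + 0.1·240 + 0.1·210 = 259
CE = (259)² = 67081
Risk premium = EV − CE = 70630 − 67081 = 3549

$3,549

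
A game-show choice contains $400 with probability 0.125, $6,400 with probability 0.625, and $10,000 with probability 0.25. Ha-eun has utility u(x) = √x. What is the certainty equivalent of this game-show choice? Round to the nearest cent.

E[u] = 0.125·√400 + 0.625·√6400 + 0.25·√10000 = 0.125·20 + 0.625·80 + 0.25·100 = 77.5
CE = (77.5)² = 6006.25

$6,006.25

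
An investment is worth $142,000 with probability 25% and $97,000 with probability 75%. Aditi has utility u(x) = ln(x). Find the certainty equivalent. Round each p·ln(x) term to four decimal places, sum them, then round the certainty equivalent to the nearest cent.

$106,691.84

E[u] = 0.25·ln(142000) + 0.75·ln(97000) = 2.9659 + 8.6118 = 11.5777
CE = e^11.5777 ≈ 106691.84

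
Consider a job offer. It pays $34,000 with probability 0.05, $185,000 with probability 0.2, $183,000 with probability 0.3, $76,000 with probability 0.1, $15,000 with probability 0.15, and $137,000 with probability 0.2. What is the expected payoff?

EV = 0.05 × 34000 + 0.2 × 185000 + 0.3 × 183000 + 0.1 × 76000 + 0.15 × 15000 + 0.2 × 137000 = 1700 + 37000 + 54900 + 7600 + 2250 + 27400 = 130850

$130,850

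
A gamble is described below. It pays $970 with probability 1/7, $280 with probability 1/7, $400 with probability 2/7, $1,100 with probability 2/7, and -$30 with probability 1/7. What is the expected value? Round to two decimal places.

$602.86

EV = 1/7 × 970 + 1/7 × 280 + 2/7 × 400 + 2/7 × 1100 + 1/7 × (-30) = 138.5714 + 40 + 114.2857 + 314.2857 − 4.2857 = 602.8571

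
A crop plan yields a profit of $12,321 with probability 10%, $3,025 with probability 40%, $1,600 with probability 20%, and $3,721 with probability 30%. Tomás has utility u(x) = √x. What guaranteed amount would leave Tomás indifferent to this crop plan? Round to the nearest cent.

$3,528.36

E[u] = 0.1·√12321 + 0.4·√3025 + 0.2·√1600 + 0.3·√3721 = 0.1·111 + 0.4·55 + 0.2·40 + 0.3·61 = 59.4
CE = (59.4)² = 3528.36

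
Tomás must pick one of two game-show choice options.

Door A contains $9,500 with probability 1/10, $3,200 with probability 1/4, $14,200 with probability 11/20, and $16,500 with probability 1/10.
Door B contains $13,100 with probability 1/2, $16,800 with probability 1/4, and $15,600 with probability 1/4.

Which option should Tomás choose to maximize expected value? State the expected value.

Door A = 1/10 × 9500 + 1/4 × 3200 + 11/20 × 14200 + 1/10 × 16500 = 950 + 800 + 7810 + 1650 = 11210
Door B = 1/2 × 13100 + 1/4 × 16800 + 1/4 × 15600 = 6550 + 4200 + 3900 = 14650

Door B ($14,650)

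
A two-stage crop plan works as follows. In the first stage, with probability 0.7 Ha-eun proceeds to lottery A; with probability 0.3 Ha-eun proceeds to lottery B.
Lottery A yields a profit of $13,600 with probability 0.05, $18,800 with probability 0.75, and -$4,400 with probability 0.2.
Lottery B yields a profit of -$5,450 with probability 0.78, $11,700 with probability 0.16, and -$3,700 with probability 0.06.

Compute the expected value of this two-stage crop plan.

EV(A) = 0.05 × 13600 + 0.75 × 18800 + 0.2 × (-4400) = 680 + 14100 − 880 = 13900
EV(B) = 0.78 × (-5450) + 0.16 × 11700 + 0.06 × (-3700) = -4251 + 1872 − 222 = -2601
Overall = 0.7 × 13900 + 0.3 × (-2601) = 9730 − 780.3 = 8949.7

$8,949.70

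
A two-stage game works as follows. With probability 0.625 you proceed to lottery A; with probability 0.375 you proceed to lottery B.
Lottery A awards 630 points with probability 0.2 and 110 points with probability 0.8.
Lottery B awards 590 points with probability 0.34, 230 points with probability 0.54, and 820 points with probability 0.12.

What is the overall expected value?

292.45 points

EV(A) = 0.2 × 630 + 0.8 × 110 = 126 + 88 = 214
EV(B) = 0.34 × 590 + 0.54 × 230 + 0.12 × 820 = 200.6 + 124.2 + 98.4 = 423.2
Overall = 0.625 × 214 + 0.375 × 423.2 = 133.75 + 158.7 = 292.45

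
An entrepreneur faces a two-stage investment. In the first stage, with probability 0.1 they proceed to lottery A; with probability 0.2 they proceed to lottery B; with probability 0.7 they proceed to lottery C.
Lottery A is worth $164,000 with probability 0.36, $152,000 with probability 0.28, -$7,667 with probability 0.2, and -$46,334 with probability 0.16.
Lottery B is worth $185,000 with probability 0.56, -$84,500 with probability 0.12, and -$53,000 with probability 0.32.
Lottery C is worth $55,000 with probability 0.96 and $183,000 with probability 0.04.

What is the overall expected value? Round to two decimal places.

EV(A) = 0.36 × 164000 + 0.28 × 152000 + 0.2 × (-7667) + 0.16 × (-46334) = 59040 + 42560 − 1533.4 − 7413.44 = 92653.16
EV(B) = 0.56 × 185000 + 0.12 × (-84500) + 0.32 × (-53000) = 103600 − 10140 − 16960 = 76500
EV(C) = 0.96 × 55000 + 0.04 × 183000 = 52800 + 7320 = 60120
Overall = 0.1 × 92653.16 + 0.2 × 76500 + 0.7 × 60120 = 9265.316 + 15300 + 42084 = 66649.316

$66,649.32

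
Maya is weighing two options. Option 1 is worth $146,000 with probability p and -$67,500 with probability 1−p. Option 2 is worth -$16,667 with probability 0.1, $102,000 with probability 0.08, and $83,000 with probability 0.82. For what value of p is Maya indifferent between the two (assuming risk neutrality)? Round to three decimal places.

p = 0.665

EV(Option 2) = 0.1 × (-16667) + 0.08 × 102000 + 0.82 × 83000 = -1666.7 + 8160 + 68060 = 74553.3
p·146000 + (1−p)·(-67500) = 74553.3
213500p − 67500 = 74553.3
p = (74553.3 + 67500) / 213500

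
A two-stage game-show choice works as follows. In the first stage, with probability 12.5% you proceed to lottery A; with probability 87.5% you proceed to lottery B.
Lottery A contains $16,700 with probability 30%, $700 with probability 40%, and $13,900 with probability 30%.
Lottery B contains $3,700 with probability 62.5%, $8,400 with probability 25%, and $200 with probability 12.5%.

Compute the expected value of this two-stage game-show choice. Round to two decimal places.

$5,065.31

EV(A) = 0.3 × 16700 + 0.4 × 700 + 0.3 × 13900 = 5010 + 280 + 4170 = 9460
EV(B) = 0.625 × 3700 + 0.25 × 8400 + 0.125 × 200 = 2312.5 + 2100 + 25 = 4437.5
Overall = 0.125 × 9460 + 0.875 × 4437.5 = 1182.5 + 3882.8125 = 5065.3125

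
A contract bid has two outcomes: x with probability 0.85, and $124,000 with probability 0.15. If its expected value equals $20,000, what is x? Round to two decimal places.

x = $1,647.06

0.85·x + 0.15·124000 = 20000
0.85·x = 20000 − 18600 = 1400
x = 1400 / 0.85 = 1647.0588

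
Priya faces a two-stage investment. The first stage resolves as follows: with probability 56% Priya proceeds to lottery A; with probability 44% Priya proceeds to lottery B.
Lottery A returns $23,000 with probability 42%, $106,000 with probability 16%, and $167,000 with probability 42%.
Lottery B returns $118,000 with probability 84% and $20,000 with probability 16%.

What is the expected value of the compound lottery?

$99,206.40

EV(A) = 0.42 × 23000 + 0.16 × 106000 + 0.42 × 167000 = 9660 + 16960 + 70140 = 96760
EV(B) = 0.84 × 118000 + 0.16 × 20000 = 99120 + 3200 = 102320
Overall = 0.56 × 96760 + 0.44 × 102320 = 54185.6 + 45020.8 = 99206.4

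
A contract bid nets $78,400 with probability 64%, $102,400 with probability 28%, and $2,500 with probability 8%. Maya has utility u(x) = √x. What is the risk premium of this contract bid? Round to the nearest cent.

E[u] = 0.64·√78400 + 0.28·√102400 + 0.08·√2500 = 0.64·280 + 0.28·320 + 0.08·50 = 272.8
CE = (272.8)² = 74419.84
Risk premium = EV − CE = 79048 − 74419.84 = 4628.16

$4,628.16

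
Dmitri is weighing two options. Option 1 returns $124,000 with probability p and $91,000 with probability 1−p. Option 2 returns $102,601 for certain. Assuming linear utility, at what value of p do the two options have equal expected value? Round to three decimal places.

p = 0.352

p·124000 + (1−p)·91000 = 102601
33000p + 91000 = 102601
p = (102601 − 91000) / 33000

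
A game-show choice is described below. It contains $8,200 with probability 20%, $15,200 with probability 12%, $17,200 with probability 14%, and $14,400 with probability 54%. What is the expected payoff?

$13,648

EV = 0.2 × 8200 + 0.12 × 15200 + 0.14 × 17200 + 0.54 × 14400 = 1640 + 1824 + 2408 + 7776 = 13648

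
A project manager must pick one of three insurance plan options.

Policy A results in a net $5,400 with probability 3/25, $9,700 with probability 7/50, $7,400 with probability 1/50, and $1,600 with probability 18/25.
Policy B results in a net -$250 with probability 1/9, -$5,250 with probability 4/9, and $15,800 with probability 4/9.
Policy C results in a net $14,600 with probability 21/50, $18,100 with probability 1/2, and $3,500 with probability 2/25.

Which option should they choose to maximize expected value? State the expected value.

Policy A = 3/25 × 5400 + 7/50 × 9700 + 1/50 × 7400 + 18/25 × 1600 = 648 + 1358 + 148 + 1152 = 3306
Policy B = 1/9 × (-250) + 4/9 × (-5250) + 4/9 × 15800 = -27.7778 − 2333.3333 + 7022.2222 = 4661.1111
Policy C = 21/50 × 14600 + 1/2 × 18100 + 2/25 × 3500 = 6132 + 9050 + 280 = 15462

Policy C ($15,462)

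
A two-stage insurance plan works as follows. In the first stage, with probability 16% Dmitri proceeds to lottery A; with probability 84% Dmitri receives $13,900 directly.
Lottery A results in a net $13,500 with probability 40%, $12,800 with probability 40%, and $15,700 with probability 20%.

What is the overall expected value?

$13,861.60

EV(A) = 0.4 × 13500 + 0.4 × 12800 + 0.2 × 15700 = 5400 + 5120 + 3140 = 13660
Branch B: 13900 (certain)
Overall = 0.16 × 13660 + 0.84 × 13900 = 2185.6 + 11676 = 13861.6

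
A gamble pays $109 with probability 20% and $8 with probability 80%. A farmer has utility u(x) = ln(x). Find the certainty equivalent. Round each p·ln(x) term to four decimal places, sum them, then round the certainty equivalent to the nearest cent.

$13.49

E[u] = 0.2·ln(109) + 0.8·ln(8) = 0.9383 + 1.6636 = 2.6019
CE = e^2.6019 ≈ 13.49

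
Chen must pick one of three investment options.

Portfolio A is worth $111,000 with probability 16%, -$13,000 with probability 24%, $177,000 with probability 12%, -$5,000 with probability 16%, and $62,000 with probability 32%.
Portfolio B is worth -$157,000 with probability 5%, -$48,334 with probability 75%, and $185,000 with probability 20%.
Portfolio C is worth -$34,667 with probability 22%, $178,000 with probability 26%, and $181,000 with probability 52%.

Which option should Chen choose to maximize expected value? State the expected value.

Portfolio C ($132,773.26)

Portfolio A = 0.16 × 111000 + 0.24 × (-13000) + 0.12 × 177000 + 0.16 × (-5000) + 0.32 × 62000 = 17760 − 3120 + 21240 − 800 + 19840 = 54920
Portfolio B = 0.05 × (-157000) + 0.75 × (-48334) + 0.2 × 185000 = -7850 − 36250.5 + 37000 = -7100.5
Portfolio C = 0.22 × (-34667) + 0.26 × 178000 + 0.52 × 181000 = -7626.74 + 46280 + 94120 = 132773.26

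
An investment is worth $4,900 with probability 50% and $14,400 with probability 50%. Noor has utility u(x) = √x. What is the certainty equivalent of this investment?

$9,025

E[u] = 0.5·√4900 + 0.5·√14400 = 0.5·70 + 0.5·120 = 95
CE = (95)² = 9025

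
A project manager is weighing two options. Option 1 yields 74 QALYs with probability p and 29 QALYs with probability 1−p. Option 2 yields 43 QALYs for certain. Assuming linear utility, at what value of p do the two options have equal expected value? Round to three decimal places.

p·74 + (1−p)·29 = 43
45p + 29 = 43
p = (43 − 29) / 45

p = 0.311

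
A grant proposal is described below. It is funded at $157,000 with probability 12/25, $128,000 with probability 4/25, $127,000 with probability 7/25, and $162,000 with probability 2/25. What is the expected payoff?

$144,360

EV = 12/25 × 157000 + 4/25 × 128000 + 7/25 × 127000 + 2/25 × 162000 = 75360 + 20480 + 35560 + 12960 = 144360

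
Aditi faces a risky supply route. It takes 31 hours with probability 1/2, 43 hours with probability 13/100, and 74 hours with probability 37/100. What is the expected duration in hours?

48.47 hours

EV = 1/2 × 31 + 13/100 × 43 + 37/100 × 74 = 15.5 + 5.59 + 27.38 = 48.47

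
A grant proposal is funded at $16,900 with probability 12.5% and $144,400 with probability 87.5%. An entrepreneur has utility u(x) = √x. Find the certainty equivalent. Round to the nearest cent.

E[u] = 0.125·√16900 + 0.875·√144400 = 0.125·130 + 0.875·380 = 348.75
CE = (348.75)² = 121626.5625

$121,626.56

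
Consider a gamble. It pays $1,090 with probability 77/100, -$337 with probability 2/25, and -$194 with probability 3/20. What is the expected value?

$783.24

EV = 77/100 × 1090 + 2/25 × (-337) + 3/20 × (-194) = 839.3 − 26.96 − 29.1 = 783.24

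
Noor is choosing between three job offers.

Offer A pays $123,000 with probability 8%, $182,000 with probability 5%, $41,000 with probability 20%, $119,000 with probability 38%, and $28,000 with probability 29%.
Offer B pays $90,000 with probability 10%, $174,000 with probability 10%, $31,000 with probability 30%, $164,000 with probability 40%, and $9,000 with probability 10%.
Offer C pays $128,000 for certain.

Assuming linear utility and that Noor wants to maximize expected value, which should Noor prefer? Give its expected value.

Offer C ($128,000)

Offer A = 0.08 × 123000 + 0.05 × 182000 + 0.2 × 41000 + 0.38 × 119000 + 0.29 × 28000 = 9840 + 9100 + 8200 + 45220 + 8120 = 80480
Offer B = 0.1 × 90000 + 0.1 × 174000 + 0.3 × 31000 + 0.4 × 164000 + 0.1 × 9000 = 9000 + 17400 + 9300 + 65600 + 900 = 102200
Offer C: 128000 (certain)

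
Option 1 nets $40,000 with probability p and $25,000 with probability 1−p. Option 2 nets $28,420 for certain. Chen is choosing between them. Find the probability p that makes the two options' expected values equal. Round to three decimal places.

p = 0.228

p·40000 + (1−p)·25000 = 28420
15000p + 25000 = 28420
p = (28420 − 25000) / 15000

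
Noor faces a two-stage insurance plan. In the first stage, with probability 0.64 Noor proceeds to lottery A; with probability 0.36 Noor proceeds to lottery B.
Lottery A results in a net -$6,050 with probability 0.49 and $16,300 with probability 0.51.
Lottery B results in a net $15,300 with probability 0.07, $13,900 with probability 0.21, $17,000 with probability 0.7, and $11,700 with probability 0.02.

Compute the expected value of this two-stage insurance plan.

EV(A) = 0.49 × (-6050) + 0.51 × 16300 = -2964.5 + 8313 = 5348.5
EV(B) = 0.07 × 15300 + 0.21 × 13900 + 0.7 × 17000 + 0.02 × 11700 = 1071 + 2919 + 11900 + 234 = 16124
Overall = 0.64 × 5348.5 + 0.36 × 16124 = 3423.04 + 5804.64 = 9227.68

$9,227.68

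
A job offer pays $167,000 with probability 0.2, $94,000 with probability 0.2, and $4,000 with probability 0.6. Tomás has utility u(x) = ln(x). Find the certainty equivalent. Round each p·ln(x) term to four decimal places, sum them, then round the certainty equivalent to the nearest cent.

E[u] = 0.2·ln(167000) + 0.2·ln(94000) + 0.6·ln(4000) = 2.4051 + 2.2902 + 4.9764 = 9.6717
CE = e^9.6717 ≈ 15862.29

$15,862.29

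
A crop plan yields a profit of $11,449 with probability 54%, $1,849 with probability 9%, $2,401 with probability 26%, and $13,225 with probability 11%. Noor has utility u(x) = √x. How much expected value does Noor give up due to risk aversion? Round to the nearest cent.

$851.92

E[u] = 0.54·√11449 + 0.09·√1849 + 0.26·√2401 + 0.11·√13225 = 0.54·107 + 0.09·43 + 0.26·49 + 0.11·115 = 87.04
CE = (87.04)² = 7575.9616
Risk premium = EV − CE = 8427.88 − 7575.9616 = 851.9184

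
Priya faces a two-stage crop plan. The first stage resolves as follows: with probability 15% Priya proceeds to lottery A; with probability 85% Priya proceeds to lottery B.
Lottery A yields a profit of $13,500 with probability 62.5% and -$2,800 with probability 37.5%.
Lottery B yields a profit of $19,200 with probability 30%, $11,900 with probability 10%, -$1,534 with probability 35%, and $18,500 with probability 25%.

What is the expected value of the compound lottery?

$10,490.51

EV(A) = 0.625 × 13500 + 0.375 × (-2800) = 8437.5 − 1050 = 7387.5
EV(B) = 0.3 × 19200 + 0.1 × 11900 + 0.35 × (-1534) + 0.25 × 18500 = 5760 + 1190 − 536.9 + 4625 = 11038.1
Overall = 0.15 × 7387.5 + 0.85 × 11038.1 = 1108.125 + 9382.385 = 10490.51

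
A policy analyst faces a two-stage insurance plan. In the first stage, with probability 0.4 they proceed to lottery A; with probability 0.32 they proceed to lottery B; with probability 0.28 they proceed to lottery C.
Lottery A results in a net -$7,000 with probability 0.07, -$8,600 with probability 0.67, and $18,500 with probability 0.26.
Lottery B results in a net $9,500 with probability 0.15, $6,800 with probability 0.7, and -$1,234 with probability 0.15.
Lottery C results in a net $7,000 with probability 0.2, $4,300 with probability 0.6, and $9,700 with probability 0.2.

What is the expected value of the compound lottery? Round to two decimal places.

EV(A) = 0.07 × (-7000) + 0.67 × (-8600) + 0.26 × 18500 = -490 − 5762 + 4810 = -1442
EV(B) = 0.15 × 9500 + 0.7 × 6800 + 0.15 × (-1234) = 1425 + 4760 − 185.1 = 5999.9
EV(C) = 0.2 × 7000 + 0.6 × 4300 + 0.2 × 9700 = 1400 + 2580 + 1940 = 5920
Overall = 0.4 × (-1442) + 0.32 × 5999.9 + 0.28 × 5920 = -576.8 + 1919.968 + 1657.6 = 3000.768

$3,000.77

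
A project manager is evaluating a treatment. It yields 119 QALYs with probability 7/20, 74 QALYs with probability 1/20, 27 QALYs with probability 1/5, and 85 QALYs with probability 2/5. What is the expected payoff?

EV = 7/20 × 119 + 1/20 × 74 + 1/5 × 27 + 2/5 × 85 = 41.65 + 3.7 + 5.4 + 34 = 84.75

84.75 QALYs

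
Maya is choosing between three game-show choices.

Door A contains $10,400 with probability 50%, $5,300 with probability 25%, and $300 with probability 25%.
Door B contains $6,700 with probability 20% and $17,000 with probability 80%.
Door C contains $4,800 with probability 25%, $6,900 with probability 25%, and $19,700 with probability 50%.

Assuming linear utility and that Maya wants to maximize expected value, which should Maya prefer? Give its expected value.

Door B ($14,940)

Door A = 0.5 × 10400 + 0.25 × 5300 + 0.25 × 300 = 5200 + 1325 + 75 = 6600
Door B = 0.2 × 6700 + 0.8 × 17000 = 1340 + 13600 = 14940
Door C = 0.25 × 4800 + 0.25 × 6900 + 0.5 × 19700 = 1200 + 1725 + 9850 = 12775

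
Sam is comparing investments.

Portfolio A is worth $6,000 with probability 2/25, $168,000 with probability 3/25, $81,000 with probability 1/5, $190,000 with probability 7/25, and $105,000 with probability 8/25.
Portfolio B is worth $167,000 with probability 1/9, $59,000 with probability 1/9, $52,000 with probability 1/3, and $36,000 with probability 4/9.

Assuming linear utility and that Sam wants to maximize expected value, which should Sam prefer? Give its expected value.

Portfolio A = 2/25 × 6000 + 3/25 × 168000 + 1/5 × 81000 + 7/25 × 190000 + 8/25 × 105000 = 480 + 20160 + 16200 + 53200 + 33600 = 123640
Portfolio B = 1/9 × 167000 + 1/9 × 59000 + 1/3 × 52000 + 4/9 × 36000 = 18555.5556 + 6555.5556 + 17333.3333 + 16000 = 58444.4444

Portfolio A ($123,640)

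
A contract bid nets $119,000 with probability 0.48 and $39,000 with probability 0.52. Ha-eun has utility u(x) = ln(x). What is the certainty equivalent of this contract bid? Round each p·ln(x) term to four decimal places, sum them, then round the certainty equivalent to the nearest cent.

$66,622.66

E[u] = 0.48·ln(119000) + 0.52·ln(39000) = 5.6097 + 5.4971 = 11.1068
CE = e^11.1068 ≈ 66622.66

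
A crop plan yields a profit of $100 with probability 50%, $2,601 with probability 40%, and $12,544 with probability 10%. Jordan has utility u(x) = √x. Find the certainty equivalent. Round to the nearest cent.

$1,339.56

E[u] = 0.5·√100 + 0.4·√2601 + 0.1·√12544 = 0.5·10 + 0.4·51 + 0.1·112 = 36.6
CE = (36.6)² = 1339.56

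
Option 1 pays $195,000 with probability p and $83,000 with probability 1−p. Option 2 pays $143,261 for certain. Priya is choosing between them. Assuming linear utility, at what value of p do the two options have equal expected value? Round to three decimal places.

p·195000 + (1−p)·83000 = 143261
112000p + 83000 = 143261
p = (143261 − 83000) / 112000

p = 0.538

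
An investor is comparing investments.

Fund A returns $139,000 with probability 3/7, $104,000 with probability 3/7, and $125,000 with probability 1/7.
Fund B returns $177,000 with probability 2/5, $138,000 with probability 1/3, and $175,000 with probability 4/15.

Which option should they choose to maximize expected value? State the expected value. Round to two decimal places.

Fund B ($163,466.67)

Fund A = 3/7 × 139000 + 3/7 × 104000 + 1/7 × 125000 = 59571.4286 + 44571.4286 + 17857.1429 = 122000
Fund B = 2/5 × 177000 + 1/3 × 138000 + 4/15 × 175000 = 70800 + 46000 + 46666.6667 = 163466.6667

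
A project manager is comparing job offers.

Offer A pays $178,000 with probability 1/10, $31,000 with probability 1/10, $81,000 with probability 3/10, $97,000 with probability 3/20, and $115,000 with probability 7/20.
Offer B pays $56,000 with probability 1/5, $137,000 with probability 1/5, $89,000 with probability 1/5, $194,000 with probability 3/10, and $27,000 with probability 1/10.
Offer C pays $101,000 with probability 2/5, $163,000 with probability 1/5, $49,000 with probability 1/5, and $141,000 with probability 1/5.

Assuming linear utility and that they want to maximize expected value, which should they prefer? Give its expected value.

Offer B ($117,300)

Offer A = 1/10 × 178000 + 1/10 × 31000 + 3/10 × 81000 + 3/20 × 97000 + 7/20 × 115000 = 17800 + 3100 + 24300 + 14550 + 40250 = 100000
Offer B = 1/5 × 56000 + 1/5 × 137000 + 1/5 × 89000 + 3/10 × 194000 + 1/10 × 27000 = 11200 + 27400 + 17800 + 58200 + 2700 = 117300
Offer C = 2/5 × 101000 + 1/5 × 163000 + 1/5 × 49000 + 1/5 × 141000 = 40400 + 32600 + 9800 + 28200 = 111000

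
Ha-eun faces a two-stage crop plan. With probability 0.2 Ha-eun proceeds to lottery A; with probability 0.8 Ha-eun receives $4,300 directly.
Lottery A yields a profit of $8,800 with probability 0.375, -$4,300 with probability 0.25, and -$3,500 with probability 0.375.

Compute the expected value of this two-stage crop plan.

$3,622.50

EV(A) = 0.375 × 8800 + 0.25 × (-4300) + 0.375 × (-3500) = 3300 − 1075 − 1312.5 = 912.5
Branch B: 4300 (certain)
Overall = 0.2 × 912.5 + 0.8 × 4300 = 182.5 + 3440 = 3622.5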